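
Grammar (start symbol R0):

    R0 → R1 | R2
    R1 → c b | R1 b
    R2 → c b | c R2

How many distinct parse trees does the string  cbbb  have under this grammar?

Parse trees for cbbb:
  [R0 [R1 [R1 [R1 c b] b] b]]

1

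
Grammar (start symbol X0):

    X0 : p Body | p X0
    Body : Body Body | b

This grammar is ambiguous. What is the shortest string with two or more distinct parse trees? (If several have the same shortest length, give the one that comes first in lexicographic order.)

length 2: no string has ≥2 trees
length 3: no string has ≥2 trees
length 4: p b b b has 2 parse trees

Two derivations of p b b b:
  X0 ⇒ p Body ⇒ p Body Body ⇒ p Body Body Body ⇒ p b Body Body ⇒ p b b Body ⇒ p b b b
  X0 ⇒ p Body ⇒ p Body Body ⇒ p b Body ⇒ p b Body Body ⇒ p b b Body ⇒ p b b b

p b b b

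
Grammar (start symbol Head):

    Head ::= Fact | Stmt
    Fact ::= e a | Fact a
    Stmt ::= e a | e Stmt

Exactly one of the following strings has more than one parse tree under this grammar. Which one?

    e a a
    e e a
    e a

e a

e a a: 1 tree
e e a: 1 tree
e a: 2 trees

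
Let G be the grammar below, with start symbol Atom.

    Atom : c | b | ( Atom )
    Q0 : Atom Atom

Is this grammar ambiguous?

(Q0 is unreachable from Atom, so its rules don't affect L(Atom).) Each string is a nest of matched brackets around a single atom. An opening bracket forces the recursive rule; an atom forces the base rule.

Unambiguous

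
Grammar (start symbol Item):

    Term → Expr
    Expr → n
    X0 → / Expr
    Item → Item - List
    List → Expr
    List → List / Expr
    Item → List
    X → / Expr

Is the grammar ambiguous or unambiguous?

Only Item, List, Expr are reachable from Item; ignoring the rest: The grammar is stratified — Item handles '-' (left-recursive), List handles '/', Expr atoms. Each operator has a fixed associativity and precedence level, so every string has one parse.

Unambiguous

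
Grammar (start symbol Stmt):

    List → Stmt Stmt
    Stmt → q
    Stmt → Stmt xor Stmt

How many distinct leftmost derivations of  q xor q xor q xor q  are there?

5

Parse trees for q xor q xor q xor q:
  [Stmt [Stmt q] xor [Stmt [Stmt q] xor [Stmt [Stmt q] xor [Stmt q]]]]
  [Stmt [Stmt q] xor [Stmt [Stmt [Stmt q] xor [Stmt q]] xor [Stmt q]]]
  [Stmt [Stmt [Stmt q] xor [Stmt q]] xor [Stmt [Stmt q] xor [Stmt q]]]
  [Stmt [Stmt [Stmt q] xor [Stmt [Stmt q] xor [Stmt q]]] xor [Stmt q]]
  [Stmt [Stmt [Stmt [Stmt q] xor [Stmt q]] xor [Stmt q]] xor [Stmt q]]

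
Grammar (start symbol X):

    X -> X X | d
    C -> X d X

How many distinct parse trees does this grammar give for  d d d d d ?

14

Parse trees for d d d d d (showing first 6 of 14):
  [X [X d] [X [X d] [X [X d] [X [X d] [X d]]]]]
  [X [X d] [X [X d] [X [X [X d] [X d]] [X d]]]]
  [X [X d] [X [X [X d] [X d]] [X [X d] [X d]]]]
  [X [X d] [X [X [X d] [X [X d] [X d]]] [X d]]]
  [X [X d] [X [X [X [X d] [X d]] [X d]] [X d]]]
  [X [X [X d] [X d]] [X [X d] [X [X d] [X d]]]]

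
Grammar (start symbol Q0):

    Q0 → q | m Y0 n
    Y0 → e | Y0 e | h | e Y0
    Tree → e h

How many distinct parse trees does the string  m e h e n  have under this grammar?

2

Parse trees for m e h e n:
  [Q0 m [Y0 [Y0 e [Y0 h]] e] n]
  [Q0 m [Y0 e [Y0 [Y0 h] e]] n]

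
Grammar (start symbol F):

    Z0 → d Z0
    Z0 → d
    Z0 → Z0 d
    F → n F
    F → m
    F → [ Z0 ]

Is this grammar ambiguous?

Witness: [ d d ]

Derivation 1: F ⇒ [ Z0 ] ⇒ [ d Z0 ] ⇒ [ d d ]
Derivation 2: F ⇒ [ Z0 ] ⇒ [ Z0 d ] ⇒ [ d d ]

Two distinct leftmost derivations for the same string.

Ambiguous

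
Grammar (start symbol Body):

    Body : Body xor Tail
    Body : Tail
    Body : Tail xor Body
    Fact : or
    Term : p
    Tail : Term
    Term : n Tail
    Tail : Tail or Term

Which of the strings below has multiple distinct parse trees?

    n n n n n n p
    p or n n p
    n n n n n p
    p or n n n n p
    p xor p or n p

n n n n n n p: 1 tree
p or n n p: 1 tree
n n n n n p: 1 tree
p or n n n n p: 1 tree
p xor p or n p: 2 trees

p xor p or n p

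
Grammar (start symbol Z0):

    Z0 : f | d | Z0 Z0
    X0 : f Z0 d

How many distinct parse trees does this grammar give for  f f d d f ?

Parse trees for f f d d f (showing first 6 of 14):
  [Z0 [Z0 f] [Z0 [Z0 f] [Z0 [Z0 d] [Z0 [Z0 d] [Z0 f]]]]]
  [Z0 [Z0 f] [Z0 [Z0 f] [Z0 [Z0 [Z0 d] [Z0 d]] [Z0 f]]]]
  [Z0 [Z0 f] [Z0 [Z0 [Z0 f] [Z0 d]] [Z0 [Z0 d] [Z0 f]]]]
  [Z0 [Z0 f] [Z0 [Z0 [Z0 f] [Z0 [Z0 d] [Z0 d]]] [Z0 f]]]
  [Z0 [Z0 f] [Z0 [Z0 [Z0 [Z0 f] [Z0 d]] [Z0 d]] [Z0 f]]]
  [Z0 [Z0 [Z0 f] [Z0 f]] [Z0 [Z0 d] [Z0 [Z0 d] [Z0 f]]]]

14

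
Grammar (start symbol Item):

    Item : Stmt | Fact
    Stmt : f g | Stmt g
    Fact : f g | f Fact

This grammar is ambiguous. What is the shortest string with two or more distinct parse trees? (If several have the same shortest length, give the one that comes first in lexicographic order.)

length 2: f g has 2 parse trees

Two derivations of f g:
  Item ⇒ Stmt ⇒ f g
  Item ⇒ Fact ⇒ f g

f g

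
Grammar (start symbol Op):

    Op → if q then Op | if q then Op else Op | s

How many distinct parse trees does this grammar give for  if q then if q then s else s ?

Parse trees for if q then if q then s else s:
  [Op if q then [Op if q then [Op s] else [Op s]]]
  [Op if q then [Op if q then [Op s]] else [Op s]]

2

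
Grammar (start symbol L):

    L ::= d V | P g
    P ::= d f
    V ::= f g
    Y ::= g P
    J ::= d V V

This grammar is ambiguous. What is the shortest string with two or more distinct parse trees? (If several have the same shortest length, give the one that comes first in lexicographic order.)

length 3: d f g has 2 parse trees

Two derivations of d f g:
  L ⇒ d V ⇒ d f g
  L ⇒ P g ⇒ d f g

d f g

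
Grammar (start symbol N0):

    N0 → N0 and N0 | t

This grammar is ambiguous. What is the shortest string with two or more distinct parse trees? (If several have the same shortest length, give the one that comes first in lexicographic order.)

length 1: no string has ≥2 trees
length 3: no string has ≥2 trees
length 5: t and t and t has 2 parse trees

Two derivations of t and t and t:
  N0 ⇒ N0 and N0 ⇒ N0 and N0 and N0 ⇒ t and N0 and N0 ⇒ t and t and N0 ⇒ t and t and t
  N0 ⇒ N0 and N0 ⇒ t and N0 ⇒ t and N0 and N0 ⇒ t and t and N0 ⇒ t and t and t

t and t and t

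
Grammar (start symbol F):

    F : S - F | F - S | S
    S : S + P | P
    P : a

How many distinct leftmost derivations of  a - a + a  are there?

2

Parse trees for a - a + a:
  [F [S [P a]] - [F [S [S [P a]] + [P a]]]]
  [F [F [S [P a]]] - [S [S [P a]] + [P a]]]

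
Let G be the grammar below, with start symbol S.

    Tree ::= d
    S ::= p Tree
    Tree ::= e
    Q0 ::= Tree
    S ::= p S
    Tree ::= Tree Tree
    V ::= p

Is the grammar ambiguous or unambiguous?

Ambiguous

Witness: p d d d

Derivation 1: S ⇒ p Tree ⇒ p Tree Tree ⇒ p d Tree ⇒ p d Tree Tree ⇒ p d d Tree ⇒ p d d d
Derivation 2: S ⇒ p Tree ⇒ p Tree Tree ⇒ p Tree Tree Tree ⇒ p d Tree Tree ⇒ p d d Tree ⇒ p d d d

Two distinct leftmost derivations for the same string.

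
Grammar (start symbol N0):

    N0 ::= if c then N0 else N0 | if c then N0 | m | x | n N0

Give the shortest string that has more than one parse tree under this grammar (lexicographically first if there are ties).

if c then if c then m else m

length 1: no string has ≥2 trees
length 2: no string has ≥2 trees
length 3: no string has ≥2 trees
length 4: no string has ≥2 trees
length 5: no string has ≥2 trees
length 6: no string has ≥2 trees
length 7: no string has ≥2 trees
length 8: no string has ≥2 trees
length 9: if c then if c then m else m has 2 parse trees

Two derivations of if c then if c then m else m:
  N0 ⇒ if c then N0 else N0 ⇒ if c then if c then N0 else N0 ⇒ if c then if c then m else N0 ⇒ if c then if c then m else m
  N0 ⇒ if c then N0 ⇒ if c then if c then N0 else N0 ⇒ if c then if c then m else N0 ⇒ if c then if c then m else m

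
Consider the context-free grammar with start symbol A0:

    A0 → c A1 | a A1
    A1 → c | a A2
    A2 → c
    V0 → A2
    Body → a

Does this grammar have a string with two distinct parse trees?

Only A0, A1, A2 are reachable from A0; ignoring the rest: Each reachable nonterminal has at most one production per leading terminal, and all productions are right-linear; the derivation is determined token-by-token.

Unambiguous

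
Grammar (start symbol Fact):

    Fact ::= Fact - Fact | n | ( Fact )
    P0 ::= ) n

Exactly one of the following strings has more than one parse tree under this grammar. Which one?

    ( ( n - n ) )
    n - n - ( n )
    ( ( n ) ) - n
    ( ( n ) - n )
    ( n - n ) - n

( ( n - n ) ): 1 tree
n - n - ( n ): 2 trees
( ( n ) ) - n: 1 tree
( ( n ) - n ): 1 tree
( n - n ) - n: 1 tree

n - n - ( n )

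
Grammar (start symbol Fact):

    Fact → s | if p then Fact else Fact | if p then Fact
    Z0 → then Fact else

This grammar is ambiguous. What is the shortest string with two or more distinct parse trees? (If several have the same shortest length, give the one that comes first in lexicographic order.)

length 1: no string has ≥2 trees
length 4: no string has ≥2 trees
length 6: no string has ≥2 trees
length 7: no string has ≥2 trees
length 9: if p then if p then s else s has 2 parse trees

Two derivations of if p then if p then s else s:
  Fact ⇒ if p then Fact else Fact ⇒ if p then if p then Fact else Fact ⇒ if p then if p then s else Fact ⇒ if p then if p then s else s
  Fact ⇒ if p then Fact ⇒ if p then if p then Fact else Fact ⇒ if p then if p then s else Fact ⇒ if p then if p then s else s

if p then if p then s else s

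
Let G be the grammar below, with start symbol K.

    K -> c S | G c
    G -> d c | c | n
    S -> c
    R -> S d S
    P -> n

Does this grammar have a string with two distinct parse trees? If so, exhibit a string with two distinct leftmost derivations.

Ambiguous

Witness: c c

Derivation 1: K ⇒ c S ⇒ c c
Derivation 2: K ⇒ G c ⇒ c c

Two distinct leftmost derivations for the same string.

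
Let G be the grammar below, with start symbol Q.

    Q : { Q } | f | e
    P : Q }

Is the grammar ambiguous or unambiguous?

(P is unreachable from Q, so its rules don't affect L(Q).) Each string is a nest of matched brackets around a single atom. An opening bracket forces the recursive rule; an atom forces the base rule.

Unambiguous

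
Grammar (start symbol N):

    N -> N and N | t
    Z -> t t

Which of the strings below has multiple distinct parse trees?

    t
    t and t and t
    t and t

t and t and t

t: 1 tree
t and t and t: 2 trees
t and t: 1 tree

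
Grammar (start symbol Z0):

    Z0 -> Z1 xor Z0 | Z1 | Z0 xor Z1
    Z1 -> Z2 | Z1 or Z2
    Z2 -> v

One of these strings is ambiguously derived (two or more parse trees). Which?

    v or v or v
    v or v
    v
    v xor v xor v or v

v or v or v: 1 tree
v or v: 1 tree
v: 1 tree
v xor v xor v or v: 4 trees

v xor v xor v or v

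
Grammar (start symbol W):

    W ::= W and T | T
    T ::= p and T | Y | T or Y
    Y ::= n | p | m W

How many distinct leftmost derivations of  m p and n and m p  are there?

5

Parse trees for m p and n and m p:
  [W [W [W [T [Y m [W [T [Y p]]]]]] and [T [Y n]]] and [T [Y m [W [T [Y p]]]]]]
  [W [W [T [Y m [W [W [T [Y p]]] and [T [Y n]]]]]] and [T [Y m [W [T [Y p]]]]]]
  [W [W [T [Y m [W [T p and [T [Y n]]]]]]] and [T [Y m [W [T [Y p]]]]]]
  [W [T [Y m [W [W [W [T [Y p]]] and [T [Y n]]] and [T [Y m [W [T [Y p]]]]]]]]]
  [W [T [Y m [W [W [T p and [T [Y n]]]] and [T [Y m [W [T [Y p]]]]]]]]]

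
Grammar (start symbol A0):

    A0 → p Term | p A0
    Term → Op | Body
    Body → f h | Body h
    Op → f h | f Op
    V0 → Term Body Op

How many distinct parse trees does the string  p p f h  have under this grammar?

2

Parse trees for p p f h:
  [A0 p [A0 p [Term [Op f h]]]]
  [A0 p [A0 p [Term [Body f h]]]]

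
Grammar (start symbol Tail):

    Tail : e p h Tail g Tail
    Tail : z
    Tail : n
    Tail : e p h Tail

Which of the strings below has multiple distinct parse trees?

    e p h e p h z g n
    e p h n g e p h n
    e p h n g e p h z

e p h e p h z g n

e p h e p h z g n: 2 trees
e p h n g e p h n: 1 tree
e p h n g e p h z: 1 tree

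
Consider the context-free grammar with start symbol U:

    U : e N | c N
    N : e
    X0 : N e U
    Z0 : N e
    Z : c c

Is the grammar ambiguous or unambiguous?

Unambiguous

(X0, Z0, Z are unreachable from U, so their rules don't affect L(U).) Each reachable nonterminal has at most one production per leading terminal, and all productions are right-linear; the derivation is determined token-by-token.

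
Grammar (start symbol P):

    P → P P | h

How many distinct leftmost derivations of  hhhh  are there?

5

Parse trees for hhhh:
  [P [P h] [P [P h] [P [P h] [P h]]]]
  [P [P h] [P [P [P h] [P h]] [P h]]]
  [P [P [P h] [P h]] [P [P h] [P h]]]
  [P [P [P h] [P [P h] [P h]]] [P h]]
  [P [P [P [P h] [P h]] [P h]] [P h]]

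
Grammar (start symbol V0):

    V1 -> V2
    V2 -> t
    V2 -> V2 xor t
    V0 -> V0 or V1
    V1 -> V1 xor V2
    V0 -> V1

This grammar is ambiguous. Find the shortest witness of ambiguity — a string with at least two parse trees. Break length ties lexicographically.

t xor t

length 1: no string has ≥2 trees
length 3: t xor t has 2 parse trees

Two derivations of t xor t:
  V0 ⇒ V1 ⇒ V2 ⇒ V2 xor t ⇒ t xor t
  V0 ⇒ V1 ⇒ V1 xor V2 ⇒ V2 xor V2 ⇒ t xor V2 ⇒ t xor t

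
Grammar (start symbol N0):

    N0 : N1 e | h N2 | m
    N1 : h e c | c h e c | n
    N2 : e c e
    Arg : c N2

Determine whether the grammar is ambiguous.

Ambiguous

Witness: h e c e

Derivation 1: N0 ⇒ N1 e ⇒ h e c e
Derivation 2: N0 ⇒ h N2 ⇒ h e c e

Two distinct leftmost derivations for the same string.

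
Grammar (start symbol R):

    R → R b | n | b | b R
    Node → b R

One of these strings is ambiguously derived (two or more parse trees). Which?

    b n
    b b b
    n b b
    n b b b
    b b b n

b b b

b n: 1 tree
b b b: 4 trees
n b b: 1 tree
n b b b: 1 tree
b b b n: 1 tree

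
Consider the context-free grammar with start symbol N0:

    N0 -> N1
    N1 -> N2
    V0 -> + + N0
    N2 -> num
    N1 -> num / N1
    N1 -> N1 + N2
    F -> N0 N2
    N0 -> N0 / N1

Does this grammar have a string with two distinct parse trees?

Witness: num / num

Derivation 1: N0 ⇒ N1 ⇒ num / N1 ⇒ num / N2 ⇒ num / num
Derivation 2: N0 ⇒ N0 / N1 ⇒ N1 / N1 ⇒ N2 / N1 ⇒ num / N1 ⇒ num / N2 ⇒ num / num

Two distinct leftmost derivations for the same string.

Ambiguous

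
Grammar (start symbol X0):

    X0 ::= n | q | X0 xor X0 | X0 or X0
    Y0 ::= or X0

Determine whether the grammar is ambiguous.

Ambiguous

Witness: n or n or n

Derivation 1: X0 ⇒ X0 or X0 ⇒ n or X0 ⇒ n or X0 or X0 ⇒ n or n or X0 ⇒ n or n or n
Derivation 2: X0 ⇒ X0 or X0 ⇒ X0 or X0 or X0 ⇒ n or X0 or X0 ⇒ n or n or X0 ⇒ n or n or n

Two distinct leftmost derivations for the same string.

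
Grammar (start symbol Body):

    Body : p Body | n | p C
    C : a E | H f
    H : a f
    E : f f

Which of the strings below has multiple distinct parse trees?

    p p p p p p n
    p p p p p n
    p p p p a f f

p p p p p p n: 1 tree
p p p p p n: 1 tree
p p p p a f f: 2 trees

p p p p a f f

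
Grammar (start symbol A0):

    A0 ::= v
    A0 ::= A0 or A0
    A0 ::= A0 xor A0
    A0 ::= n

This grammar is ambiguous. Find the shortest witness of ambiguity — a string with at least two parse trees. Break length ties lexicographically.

length 1: no string has ≥2 trees
length 3: no string has ≥2 trees
length 5: n or n or n has 2 parse trees

Two derivations of n or n or n:
  A0 ⇒ A0 or A0 ⇒ A0 or A0 or A0 ⇒ n or A0 or A0 ⇒ n or n or A0 ⇒ n or n or n
  A0 ⇒ A0 or A0 ⇒ n or A0 ⇒ n or A0 or A0 ⇒ n or n or A0 ⇒ n or n or n

n or n or n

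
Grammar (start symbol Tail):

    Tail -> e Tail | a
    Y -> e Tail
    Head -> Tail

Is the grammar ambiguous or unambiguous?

Unambiguous

(Y, Head are unreachable from Tail, so their rules don't affect L(Tail).) Each reachable nonterminal has at most one production per leading terminal, and all productions are right-linear; the derivation is determined token-by-token.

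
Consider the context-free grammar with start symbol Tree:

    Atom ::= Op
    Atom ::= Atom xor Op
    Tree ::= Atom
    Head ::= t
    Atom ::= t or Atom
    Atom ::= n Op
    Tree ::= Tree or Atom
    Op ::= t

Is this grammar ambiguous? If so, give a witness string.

Witness: t or t

Derivation 1: Tree ⇒ Atom ⇒ t or Atom ⇒ t or Op ⇒ t or t
Derivation 2: Tree ⇒ Tree or Atom ⇒ Atom or Atom ⇒ Op or Atom ⇒ t or Atom ⇒ t or Op ⇒ t or t

Two distinct leftmost derivations for the same string.

Ambiguous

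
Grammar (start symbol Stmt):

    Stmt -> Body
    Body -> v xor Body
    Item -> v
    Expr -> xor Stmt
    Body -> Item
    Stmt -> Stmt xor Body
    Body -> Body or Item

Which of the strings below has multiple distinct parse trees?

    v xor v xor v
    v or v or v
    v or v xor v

v xor v xor v: 4 trees
v or v or v: 1 tree
v or v xor v: 1 tree

v xor v xor v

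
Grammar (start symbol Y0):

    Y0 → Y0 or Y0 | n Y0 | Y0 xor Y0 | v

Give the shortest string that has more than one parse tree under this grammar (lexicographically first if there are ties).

length 1: no string has ≥2 trees
length 2: no string has ≥2 trees
length 3: no string has ≥2 trees
length 4: n v or v has 2 parse trees

Two derivations of n v or v:
  Y0 ⇒ Y0 or Y0 ⇒ n Y0 or Y0 ⇒ n v or Y0 ⇒ n v or v
  Y0 ⇒ n Y0 ⇒ n Y0 or Y0 ⇒ n v or Y0 ⇒ n v or v

n v or v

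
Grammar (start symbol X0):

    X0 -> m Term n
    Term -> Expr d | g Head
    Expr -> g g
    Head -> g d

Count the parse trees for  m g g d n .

Parse trees for m g g d n:
  [X0 m [Term [Expr g g] d] n]
  [X0 m [Term g [Head g d]] n]

2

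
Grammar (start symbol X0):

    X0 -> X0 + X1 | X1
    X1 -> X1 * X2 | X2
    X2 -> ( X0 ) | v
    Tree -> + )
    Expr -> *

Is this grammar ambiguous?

Unambiguous

(Tree, Expr are unreachable from X0, so their rules don't affect L(X0).) X0 → X0 + X1 | X1  ;  X1 → X1 * X2 | X2  — a left-associative chain with X2 at the bottom. Each string factors uniquely by precedence.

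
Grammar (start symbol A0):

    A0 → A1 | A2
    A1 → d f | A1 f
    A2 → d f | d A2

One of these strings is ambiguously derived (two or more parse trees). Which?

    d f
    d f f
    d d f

d f: 2 trees
d f f: 1 tree
d d f: 1 tree

d f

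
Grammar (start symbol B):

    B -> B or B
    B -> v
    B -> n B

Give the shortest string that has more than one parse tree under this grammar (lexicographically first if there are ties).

n v or v

length 1: no string has ≥2 trees
length 2: no string has ≥2 trees
length 3: no string has ≥2 trees
length 4: n v or v has 2 parse trees

Two derivations of n v or v:
  B ⇒ B or B ⇒ n B or B ⇒ n v or B ⇒ n v or v
  B ⇒ n B ⇒ n B or B ⇒ n v or B ⇒ n v or v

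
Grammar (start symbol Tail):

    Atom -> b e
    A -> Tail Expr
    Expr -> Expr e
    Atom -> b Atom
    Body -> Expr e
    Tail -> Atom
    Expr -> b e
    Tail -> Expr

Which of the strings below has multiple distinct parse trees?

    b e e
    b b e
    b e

b e

b e e: 1 tree
b b e: 1 tree
b e: 2 trees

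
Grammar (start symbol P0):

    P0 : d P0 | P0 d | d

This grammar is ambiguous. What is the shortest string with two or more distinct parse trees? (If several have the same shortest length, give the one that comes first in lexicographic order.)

d d

length 1: no string has ≥2 trees
length 2: d d has 2 parse trees

Two derivations of d d:
  P0 ⇒ d P0 ⇒ d d
  P0 ⇒ P0 d ⇒ d d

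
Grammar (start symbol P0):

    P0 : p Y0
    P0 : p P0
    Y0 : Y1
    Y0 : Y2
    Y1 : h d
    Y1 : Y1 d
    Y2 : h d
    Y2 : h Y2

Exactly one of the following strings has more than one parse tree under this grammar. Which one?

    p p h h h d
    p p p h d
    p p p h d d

p p p h d

p p h h h d: 1 tree
p p p h d: 2 trees
p p p h d d: 1 tree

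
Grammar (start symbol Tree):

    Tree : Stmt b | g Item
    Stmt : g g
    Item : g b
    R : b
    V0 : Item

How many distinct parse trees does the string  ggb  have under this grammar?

2

Parse trees for ggb:
  [Tree [Stmt g g] b]
  [Tree g [Item g b]]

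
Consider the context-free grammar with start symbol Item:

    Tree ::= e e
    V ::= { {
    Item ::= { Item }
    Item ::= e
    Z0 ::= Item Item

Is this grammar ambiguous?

(V, Z0, Tree are unreachable from Item, so their rules don't affect L(Item).) Each string is a nest of matched brackets around a single atom. An opening bracket forces the recursive rule; an atom forces the base rule.

Unambiguous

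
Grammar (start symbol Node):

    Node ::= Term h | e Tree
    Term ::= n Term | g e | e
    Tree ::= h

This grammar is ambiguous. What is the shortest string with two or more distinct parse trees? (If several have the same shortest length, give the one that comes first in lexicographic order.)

e h

length 2: e h has 2 parse trees

Two derivations of e h:
  Node ⇒ Term h ⇒ e h
  Node ⇒ e Tree ⇒ e h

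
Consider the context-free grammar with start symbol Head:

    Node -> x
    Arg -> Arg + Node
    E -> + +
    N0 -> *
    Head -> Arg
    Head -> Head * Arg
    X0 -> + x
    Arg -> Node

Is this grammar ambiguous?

(E, N0, X0 are unreachable from Head, so their rules don't affect L(Head).) Head → Head * Arg | Arg  ;  Arg → Arg + Node | Node  — a left-associative chain with Node at the bottom. Each string factors uniquely by precedence.

Unambiguous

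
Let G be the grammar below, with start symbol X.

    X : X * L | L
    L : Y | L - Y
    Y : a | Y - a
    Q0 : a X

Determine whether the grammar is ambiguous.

Ambiguous

Witness: a - a

Derivation 1: X ⇒ L ⇒ Y ⇒ Y - a ⇒ a - a
Derivation 2: X ⇒ L ⇒ L - Y ⇒ Y - Y ⇒ a - Y ⇒ a - a

Two distinct leftmost derivations for the same string.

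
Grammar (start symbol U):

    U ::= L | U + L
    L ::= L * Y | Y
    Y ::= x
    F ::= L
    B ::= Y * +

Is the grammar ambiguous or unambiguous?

Unambiguous

(F, B are unreachable from U, so their rules don't affect L(U).) This is a standard precedence ladder (U over L over Y), with each level left-recursive on its own operator ('+' at U, '*' at L). That structure is LR(1), hence unambiguous.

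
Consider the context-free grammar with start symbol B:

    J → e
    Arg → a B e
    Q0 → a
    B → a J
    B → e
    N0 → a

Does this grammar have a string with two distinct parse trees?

Unambiguous

Only B, J are reachable from B; ignoring the rest: Each reachable nonterminal has at most one production per leading terminal, and all productions are right-linear; the derivation is determined token-by-token.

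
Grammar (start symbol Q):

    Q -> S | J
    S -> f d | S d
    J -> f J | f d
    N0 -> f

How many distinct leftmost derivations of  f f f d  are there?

Parse trees for f f f d:
  [Q [J f [J f [J f d]]]]

1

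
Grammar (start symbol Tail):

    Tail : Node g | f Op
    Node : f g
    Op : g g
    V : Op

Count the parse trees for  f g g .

2

Parse trees for f g g:
  [Tail [Node f g] g]
  [Tail f [Op g g]]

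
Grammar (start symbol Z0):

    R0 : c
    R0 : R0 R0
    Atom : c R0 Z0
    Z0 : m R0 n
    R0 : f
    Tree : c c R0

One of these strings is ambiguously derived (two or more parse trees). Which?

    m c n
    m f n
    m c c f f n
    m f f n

m c c f f n

m c n: 1 tree
m f n: 1 tree
m c c f f n: 5 trees
m f f n: 1 tree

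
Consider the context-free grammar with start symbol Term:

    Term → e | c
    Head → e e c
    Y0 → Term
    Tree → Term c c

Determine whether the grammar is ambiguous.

Unambiguous

(Head, Y0, Tree are unreachable from Term, so their rules don't affect L(Term).) Each reachable nonterminal has at most one production per leading terminal, and all productions are right-linear; the derivation is determined token-by-token.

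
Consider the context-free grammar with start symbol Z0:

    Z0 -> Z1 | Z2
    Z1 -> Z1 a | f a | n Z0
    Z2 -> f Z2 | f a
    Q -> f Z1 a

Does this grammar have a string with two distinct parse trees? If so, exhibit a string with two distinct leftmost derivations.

Witness: f a

Derivation 1: Z0 ⇒ Z1 ⇒ f a
Derivation 2: Z0 ⇒ Z2 ⇒ f a

Two distinct leftmost derivations for the same string.

Ambiguous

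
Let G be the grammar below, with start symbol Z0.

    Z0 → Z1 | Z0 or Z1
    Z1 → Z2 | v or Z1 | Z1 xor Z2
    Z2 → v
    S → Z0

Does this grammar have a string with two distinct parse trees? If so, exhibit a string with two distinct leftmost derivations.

Witness: v or v

Derivation 1: Z0 ⇒ Z1 ⇒ v or Z1 ⇒ v or Z2 ⇒ v or v
Derivation 2: Z0 ⇒ Z0 or Z1 ⇒ Z1 or Z1 ⇒ Z2 or Z1 ⇒ v or Z1 ⇒ v or Z2 ⇒ v or v

Two distinct leftmost derivations for the same string.

Ambiguous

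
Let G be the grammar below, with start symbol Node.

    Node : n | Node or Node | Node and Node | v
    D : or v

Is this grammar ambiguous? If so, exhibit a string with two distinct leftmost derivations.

Witness: n and n and n

Derivation 1: Node ⇒ Node and Node ⇒ n and Node ⇒ n and Node and Node ⇒ n and n and Node ⇒ n and n and n
Derivation 2: Node ⇒ Node and Node ⇒ Node and Node and Node ⇒ n and Node and Node ⇒ n and n and Node ⇒ n and n and n

Two distinct leftmost derivations for the same string.

Ambiguous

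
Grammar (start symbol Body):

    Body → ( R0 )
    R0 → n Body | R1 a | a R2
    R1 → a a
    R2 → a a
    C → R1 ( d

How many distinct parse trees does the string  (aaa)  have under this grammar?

Parse trees for (aaa):
  [Body ( [R0 [R1 a a] a] )]
  [Body ( [R0 a [R2 a a]] )]

2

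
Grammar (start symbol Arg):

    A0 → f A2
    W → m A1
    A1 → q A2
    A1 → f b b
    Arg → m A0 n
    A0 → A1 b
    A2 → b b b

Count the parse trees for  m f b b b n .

2

Parse trees for m f b b b n:
  [Arg m [A0 f [A2 b b b]] n]
  [Arg m [A0 [A1 f b b] b] n]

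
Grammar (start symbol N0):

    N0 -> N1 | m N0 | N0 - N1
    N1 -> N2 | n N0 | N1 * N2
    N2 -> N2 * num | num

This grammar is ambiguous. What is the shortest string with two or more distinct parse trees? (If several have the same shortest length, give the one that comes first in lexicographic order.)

length 1: no string has ≥2 trees
length 2: no string has ≥2 trees
length 3: num * num has 2 parse trees

Two derivations of num * num:
  N0 ⇒ N1 ⇒ N2 ⇒ N2 * num ⇒ num * num
  N0 ⇒ N1 ⇒ N1 * N2 ⇒ N2 * N2 ⇒ num * N2 ⇒ num * num

num * num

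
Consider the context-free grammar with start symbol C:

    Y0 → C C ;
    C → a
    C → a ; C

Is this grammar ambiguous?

Unambiguous

(Y0 is unreachable from C, so its rules don't affect L(C).) The reachable grammar is A → atom sep A | atom. Each atom is followed by either the separator (recurse) or end-of-string (stop) — no choice point.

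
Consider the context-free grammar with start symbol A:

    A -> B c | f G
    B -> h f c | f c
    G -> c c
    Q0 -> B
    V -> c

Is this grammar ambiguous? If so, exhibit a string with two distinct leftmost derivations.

Ambiguous

Witness: f c c

Derivation 1: A ⇒ B c ⇒ f c c
Derivation 2: A ⇒ f G ⇒ f c c

Two distinct leftmost derivations for the same string.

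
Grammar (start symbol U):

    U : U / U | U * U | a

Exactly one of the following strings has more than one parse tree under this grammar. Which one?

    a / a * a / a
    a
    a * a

a / a * a / a: 5 trees
a: 1 tree
a * a: 1 tree

a / a * a / a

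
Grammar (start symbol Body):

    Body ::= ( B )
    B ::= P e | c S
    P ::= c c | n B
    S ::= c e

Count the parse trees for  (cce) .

2

Parse trees for (cce):
  [Body ( [B [P c c] e] )]
  [Body ( [B c [S c e]] )]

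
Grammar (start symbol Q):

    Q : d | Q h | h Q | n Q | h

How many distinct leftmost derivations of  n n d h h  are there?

6

Parse trees for n n d h h:
  [Q [Q [Q n [Q n [Q d]]] h] h]
  [Q [Q n [Q [Q n [Q d]] h]] h]
  [Q [Q n [Q n [Q [Q d] h]]] h]
  [Q n [Q [Q [Q n [Q d]] h] h]]
  [Q n [Q [Q n [Q [Q d] h]] h]]
  [Q n [Q n [Q [Q [Q d] h] h]]]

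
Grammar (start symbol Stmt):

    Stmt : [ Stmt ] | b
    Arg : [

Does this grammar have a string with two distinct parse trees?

Only Stmt is reachable from Stmt; ignoring the rest: L(Stmt) is { openⁿ atom closeⁿ : n ≥ 0 }. The bracket depth fixes n, and the derivation is forced at every step.

Unambiguous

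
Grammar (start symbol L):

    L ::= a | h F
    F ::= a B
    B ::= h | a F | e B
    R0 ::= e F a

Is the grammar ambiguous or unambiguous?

Unambiguous

Only L, F, B are reachable from L; ignoring the rest: Each reachable nonterminal has at most one production per leading terminal, and all productions are right-linear; the derivation is determined token-by-token.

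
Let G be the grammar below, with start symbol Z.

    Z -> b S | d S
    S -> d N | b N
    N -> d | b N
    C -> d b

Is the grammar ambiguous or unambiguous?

Unambiguous

(C is unreachable from Z, so its rules don't affect L(Z).) The reachable rules are right-linear with at most one rule per (nonterminal, next-terminal) pair. Each input token forces the next rule, so parsing is deterministic.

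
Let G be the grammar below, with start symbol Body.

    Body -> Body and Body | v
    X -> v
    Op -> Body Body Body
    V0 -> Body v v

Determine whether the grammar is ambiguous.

Witness: v and v and v

Derivation 1: Body ⇒ Body and Body ⇒ Body and Body and Body ⇒ v and Body and Body ⇒ v and v and Body ⇒ v and v and v
Derivation 2: Body ⇒ Body and Body ⇒ v and Body ⇒ v and Body and Body ⇒ v and v and Body ⇒ v and v and v

Two distinct leftmost derivations for the same string.

Ambiguous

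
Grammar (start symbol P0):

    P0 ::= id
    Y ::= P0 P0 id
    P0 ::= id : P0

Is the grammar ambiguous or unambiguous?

Only P0 is reachable from P0; ignoring the rest: The reachable grammar is A → atom sep A | atom. Each atom is followed by either the separator (recurse) or end-of-string (stop) — no choice point.

Unambiguous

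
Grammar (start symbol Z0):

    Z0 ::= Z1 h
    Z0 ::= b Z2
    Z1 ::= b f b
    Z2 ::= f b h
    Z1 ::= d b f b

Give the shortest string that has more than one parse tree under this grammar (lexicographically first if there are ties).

b f b h

length 4: b f b h has 2 parse trees

Two derivations of b f b h:
  Z0 ⇒ Z1 h ⇒ b f b h
  Z0 ⇒ b Z2 ⇒ b f b h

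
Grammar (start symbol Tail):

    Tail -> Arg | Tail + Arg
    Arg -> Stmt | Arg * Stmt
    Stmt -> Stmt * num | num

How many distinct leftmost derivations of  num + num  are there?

Parse trees for num + num:
  [Tail [Tail [Arg [Stmt num]]] + [Arg [Stmt num]]]

1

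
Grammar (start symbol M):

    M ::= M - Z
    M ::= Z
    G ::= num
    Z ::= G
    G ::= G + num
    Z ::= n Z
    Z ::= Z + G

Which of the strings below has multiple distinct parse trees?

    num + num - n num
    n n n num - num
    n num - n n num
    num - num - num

num + num - n num: 2 trees
n n n num - num: 1 tree
n num - n n num: 1 tree
num - num - num: 1 tree

num + num - n num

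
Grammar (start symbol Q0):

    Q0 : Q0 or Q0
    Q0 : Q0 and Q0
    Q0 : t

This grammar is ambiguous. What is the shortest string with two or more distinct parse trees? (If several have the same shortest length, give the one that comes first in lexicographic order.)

t and t and t

length 1: no string has ≥2 trees
length 3: no string has ≥2 trees
length 5: t and t and t has 2 parse trees

Two derivations of t and t and t:
  Q0 ⇒ Q0 and Q0 ⇒ Q0 and Q0 and Q0 ⇒ t and Q0 and Q0 ⇒ t and t and Q0 ⇒ t and t and t
  Q0 ⇒ Q0 and Q0 ⇒ t and Q0 ⇒ t and Q0 and Q0 ⇒ t and t and Q0 ⇒ t and t and t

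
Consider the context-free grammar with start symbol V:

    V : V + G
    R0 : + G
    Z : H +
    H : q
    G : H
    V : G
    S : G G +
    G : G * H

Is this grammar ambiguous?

Only V, G, H are reachable from V; ignoring the rest: The grammar is stratified — V handles '+' (left-recursive), G handles '*', H atoms. Each operator has a fixed associativity and precedence level, so every string has one parse.

Unambiguous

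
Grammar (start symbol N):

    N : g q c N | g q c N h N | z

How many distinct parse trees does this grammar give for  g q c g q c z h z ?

2

Parse trees for g q c g q c z h z:
  [N g q c [N g q c [N z] h [N z]]]
  [N g q c [N g q c [N z]] h [N z]]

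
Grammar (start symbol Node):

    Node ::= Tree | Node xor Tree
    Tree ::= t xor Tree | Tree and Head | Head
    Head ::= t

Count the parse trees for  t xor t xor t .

4

Parse trees for t xor t xor t:
  [Node [Tree t xor [Tree t xor [Tree [Head t]]]]]
  [Node [Node [Tree [Head t]]] xor [Tree t xor [Tree [Head t]]]]
  [Node [Node [Tree t xor [Tree [Head t]]]] xor [Tree [Head t]]]
  [Node [Node [Node [Tree [Head t]]] xor [Tree [Head t]]] xor [Tree [Head t]]]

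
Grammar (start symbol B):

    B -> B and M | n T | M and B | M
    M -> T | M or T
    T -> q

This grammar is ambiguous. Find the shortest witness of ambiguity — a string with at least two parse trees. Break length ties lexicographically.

length 1: no string has ≥2 trees
length 2: no string has ≥2 trees
length 3: q and q has 2 parse trees

Two derivations of q and q:
  B ⇒ B and M ⇒ M and M ⇒ T and M ⇒ q and M ⇒ q and T ⇒ q and q
  B ⇒ M and B ⇒ T and B ⇒ q and B ⇒ q and M ⇒ q and T ⇒ q and q

q and q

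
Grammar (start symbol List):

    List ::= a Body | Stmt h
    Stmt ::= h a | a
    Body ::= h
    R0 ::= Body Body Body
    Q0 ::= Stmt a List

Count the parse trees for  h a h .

Parse trees for h a h:
  [List [Stmt h a] h]

1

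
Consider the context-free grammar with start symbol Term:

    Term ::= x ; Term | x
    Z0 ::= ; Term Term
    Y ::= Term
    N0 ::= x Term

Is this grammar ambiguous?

(Z0, Y, N0 are unreachable from Term, so their rules don't affect L(Term).) The reachable grammar is A → atom sep A | atom. Each atom is followed by either the separator (recurse) or end-of-string (stop) — no choice point.

Unambiguous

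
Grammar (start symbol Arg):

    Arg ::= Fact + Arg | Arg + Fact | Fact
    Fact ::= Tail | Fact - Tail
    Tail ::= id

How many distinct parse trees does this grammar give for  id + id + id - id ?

4

Parse trees for id + id + id - id:
  [Arg [Fact [Tail id]] + [Arg [Fact [Tail id]] + [Arg [Fact [Fact [Tail id]] - [Tail id]]]]]
  [Arg [Fact [Tail id]] + [Arg [Arg [Fact [Tail id]]] + [Fact [Fact [Tail id]] - [Tail id]]]]
  [Arg [Arg [Fact [Tail id]] + [Arg [Fact [Tail id]]]] + [Fact [Fact [Tail id]] - [Tail id]]]
  [Arg [Arg [Arg [Fact [Tail id]]] + [Fact [Tail id]]] + [Fact [Fact [Tail id]] - [Tail id]]]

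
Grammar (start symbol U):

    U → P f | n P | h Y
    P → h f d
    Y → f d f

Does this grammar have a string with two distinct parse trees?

Ambiguous

Witness: h f d f

Derivation 1: U ⇒ P f ⇒ h f d f
Derivation 2: U ⇒ h Y ⇒ h f d f

Two distinct leftmost derivations for the same string.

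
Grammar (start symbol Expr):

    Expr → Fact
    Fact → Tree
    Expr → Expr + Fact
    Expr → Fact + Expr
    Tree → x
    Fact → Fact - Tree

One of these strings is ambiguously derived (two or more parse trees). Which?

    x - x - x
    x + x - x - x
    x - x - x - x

x - x - x: 1 tree
x + x - x - x: 2 trees
x - x - x - x: 1 tree

x + x - x - x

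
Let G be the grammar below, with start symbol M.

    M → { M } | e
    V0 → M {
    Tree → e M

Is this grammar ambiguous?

Unambiguous

Only M is reachable from M; ignoring the rest: Each string is a nest of matched brackets around a single atom. An opening bracket forces the recursive rule; an atom forces the base rule.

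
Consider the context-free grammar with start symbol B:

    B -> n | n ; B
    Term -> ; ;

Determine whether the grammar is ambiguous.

Only B is reachable from B; ignoring the rest: The reachable grammar is A → atom sep A | atom. Each atom is followed by either the separator (recurse) or end-of-string (stop) — no choice point.

Unambiguous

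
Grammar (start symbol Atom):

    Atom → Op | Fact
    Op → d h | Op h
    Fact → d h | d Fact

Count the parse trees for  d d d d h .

Parse trees for d d d d h:
  [Atom [Fact d [Fact d [Fact d [Fact d h]]]]]

1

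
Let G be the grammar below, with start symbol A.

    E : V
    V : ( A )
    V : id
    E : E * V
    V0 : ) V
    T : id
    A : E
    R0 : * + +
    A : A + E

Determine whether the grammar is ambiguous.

(V0, R0, T are unreachable from A, so their rules don't affect L(A).) A → A + E | E  ;  E → E * V | V  — a left-associative chain with V at the bottom. Each string factors uniquely by precedence.

Unambiguous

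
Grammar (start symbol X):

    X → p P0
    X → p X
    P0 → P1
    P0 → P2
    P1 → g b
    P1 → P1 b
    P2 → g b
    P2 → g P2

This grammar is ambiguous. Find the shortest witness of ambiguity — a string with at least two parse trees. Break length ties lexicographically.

p g b

length 3: p g b has 2 parse trees

Two derivations of p g b:
  X ⇒ p P0 ⇒ p P1 ⇒ p g b
  X ⇒ p P0 ⇒ p P2 ⇒ p g b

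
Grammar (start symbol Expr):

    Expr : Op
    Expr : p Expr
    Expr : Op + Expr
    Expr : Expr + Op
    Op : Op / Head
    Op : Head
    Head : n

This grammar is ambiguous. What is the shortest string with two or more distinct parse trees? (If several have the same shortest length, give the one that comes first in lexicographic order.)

length 1: no string has ≥2 trees
length 2: no string has ≥2 trees
length 3: n + n has 2 parse trees

Two derivations of n + n:
  Expr ⇒ Op + Expr ⇒ Head + Expr ⇒ n + Expr ⇒ n + Op ⇒ n + Head ⇒ n + n
  Expr ⇒ Expr + Op ⇒ Op + Op ⇒ Head + Op ⇒ n + Op ⇒ n + Head ⇒ n + n

n + n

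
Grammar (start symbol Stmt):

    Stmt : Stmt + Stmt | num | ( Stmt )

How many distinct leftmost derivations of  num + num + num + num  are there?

Parse trees for num + num + num + num:
  [Stmt [Stmt num] + [Stmt [Stmt num] + [Stmt [Stmt num] + [Stmt num]]]]
  [Stmt [Stmt num] + [Stmt [Stmt [Stmt num] + [Stmt num]] + [Stmt num]]]
  [Stmt [Stmt [Stmt num] + [Stmt num]] + [Stmt [Stmt num] + [Stmt num]]]
  [Stmt [Stmt [Stmt num] + [Stmt [Stmt num] + [Stmt num]]] + [Stmt num]]
  [Stmt [Stmt [Stmt [Stmt num] + [Stmt num]] + [Stmt num]] + [Stmt num]]

5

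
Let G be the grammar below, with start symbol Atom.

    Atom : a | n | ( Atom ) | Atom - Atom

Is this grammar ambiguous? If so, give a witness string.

Witness: a - a - a

Derivation 1: Atom ⇒ Atom - Atom ⇒ a - Atom ⇒ a - Atom - Atom ⇒ a - a - Atom ⇒ a - a - a
Derivation 2: Atom ⇒ Atom - Atom ⇒ Atom - Atom - Atom ⇒ a - Atom - Atom ⇒ a - a - Atom ⇒ a - a - a

Two distinct leftmost derivations for the same string.

Ambiguous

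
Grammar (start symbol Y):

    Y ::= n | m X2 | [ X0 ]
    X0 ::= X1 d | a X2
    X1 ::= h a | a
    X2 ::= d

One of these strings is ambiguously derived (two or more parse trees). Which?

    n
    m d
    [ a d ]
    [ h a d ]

n: 1 tree
m d: 1 tree
[ a d ]: 2 trees
[ h a d ]: 1 tree

[ a d ]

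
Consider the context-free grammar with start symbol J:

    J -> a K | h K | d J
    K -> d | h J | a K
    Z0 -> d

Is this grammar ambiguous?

Unambiguous

(Z0 is unreachable from J, so its rules don't affect L(J).) The reachable rules are right-linear with at most one rule per (nonterminal, next-terminal) pair. Each input token forces the next rule, so parsing is deterministic.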